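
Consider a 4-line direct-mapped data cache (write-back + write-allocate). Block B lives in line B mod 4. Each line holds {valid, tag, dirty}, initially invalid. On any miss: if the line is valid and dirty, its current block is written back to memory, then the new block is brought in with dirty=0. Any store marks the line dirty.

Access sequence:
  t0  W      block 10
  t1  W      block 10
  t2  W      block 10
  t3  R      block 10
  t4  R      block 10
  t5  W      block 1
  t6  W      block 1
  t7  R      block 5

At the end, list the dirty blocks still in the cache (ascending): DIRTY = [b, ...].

0: W B10 -> L2 miss  d=D]
1: W B10 -> L2 hit  d=D]
2: W B10 -> L2 hit  d=D]
3: R B10 -> L2 hit  d=D]
4: R B10 -> L2 hit  d=D]
5: W B1 -> L1 miss  d=D]
6: W B1 -> L1 hit  d=D]
7: R B5 -> L1 miss wb->B1  d=-]

DIRTY = [10]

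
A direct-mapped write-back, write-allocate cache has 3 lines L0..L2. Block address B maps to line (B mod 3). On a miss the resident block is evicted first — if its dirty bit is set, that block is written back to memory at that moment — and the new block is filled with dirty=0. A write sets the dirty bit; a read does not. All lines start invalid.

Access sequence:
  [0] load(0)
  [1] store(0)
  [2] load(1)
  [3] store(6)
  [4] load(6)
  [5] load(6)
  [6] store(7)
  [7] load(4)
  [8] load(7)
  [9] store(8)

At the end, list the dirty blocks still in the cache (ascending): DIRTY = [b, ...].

DIRTY = [6, 8]

  0 | R B0 → L0 miss [-]
  1 | W B0 → L0 hit [D]
  2 | R B1 → L1 miss [-]
  3 | W B6 → L0 miss wb→B0 [D]
  4 | R B6 → L0 hit [D]
  5 | R B6 → L0 hit [D]
  6 | W B7 → L1 miss [D]
  7 | R B4 → L1 miss wb→B7 [-]
  8 | R B7 → L1 miss [-]
  9 | W B8 → L2 miss [D]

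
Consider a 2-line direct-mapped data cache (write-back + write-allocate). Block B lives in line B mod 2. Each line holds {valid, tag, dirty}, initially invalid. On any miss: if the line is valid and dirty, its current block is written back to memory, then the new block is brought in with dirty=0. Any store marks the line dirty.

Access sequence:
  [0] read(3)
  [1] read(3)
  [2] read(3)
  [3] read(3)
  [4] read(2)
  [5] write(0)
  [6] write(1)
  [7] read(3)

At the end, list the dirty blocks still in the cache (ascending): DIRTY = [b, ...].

0: R B3 → L1 miss [-]
1: R B3 → L1 hit [-]
2: R B3 → L1 hit [-]
3: R B3 → L1 hit [-]
4: R B2 → L0 miss [-]
5: W B0 → L0 miss [D]
6: W B1 → L1 miss [D]
7: R B3 → L1 miss wb→B1 [-]

DIRTY = [0]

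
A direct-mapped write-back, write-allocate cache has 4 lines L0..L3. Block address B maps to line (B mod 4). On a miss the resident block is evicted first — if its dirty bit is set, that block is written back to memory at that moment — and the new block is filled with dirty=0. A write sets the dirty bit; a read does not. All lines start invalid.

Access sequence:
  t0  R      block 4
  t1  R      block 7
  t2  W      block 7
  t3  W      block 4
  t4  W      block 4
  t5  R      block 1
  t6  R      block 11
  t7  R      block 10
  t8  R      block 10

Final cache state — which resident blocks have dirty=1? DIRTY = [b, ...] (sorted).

0: R B4 -> L0 miss  d=-]
1: R B7 -> L3 miss  d=-]
2: W B7 -> L3 hit  d=D]
3: W B4 -> L0 hit  d=D]
4: W B4 -> L0 hit  d=D]
5: R B1 -> L1 miss  d=-]
6: R B11 -> L3 miss wb->B7  d=-]
7: R B10 -> L2 miss  d=-]
8: R B10 -> L2 hit  d=-]

DIRTY = [4]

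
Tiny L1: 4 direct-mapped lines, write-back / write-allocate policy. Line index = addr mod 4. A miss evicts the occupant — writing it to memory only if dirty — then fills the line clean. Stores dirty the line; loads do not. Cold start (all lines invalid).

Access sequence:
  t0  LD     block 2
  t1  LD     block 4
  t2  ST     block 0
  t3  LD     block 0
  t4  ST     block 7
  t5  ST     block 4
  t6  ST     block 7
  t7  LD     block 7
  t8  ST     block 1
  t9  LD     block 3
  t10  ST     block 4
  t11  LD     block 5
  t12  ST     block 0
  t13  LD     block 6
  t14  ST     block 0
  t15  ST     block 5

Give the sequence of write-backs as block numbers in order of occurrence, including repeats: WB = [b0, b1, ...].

0: R B2 → L2 miss [-]
1: R B4 → L0 miss [-]
2: W B0 → L0 miss [D]
3: R B0 → L0 hit [D]
4: W B7 → L3 miss [D]
5: W B4 → L0 miss wb→B0 [D]
6: W B7 → L3 hit [D]
7: R B7 → L3 hit [D]
8: W B1 → L1 miss [D]
9: R B3 → L3 miss wb→B7 [-]
10: W B4 → L0 hit [D]
11: R B5 → L1 miss wb→B1 [-]
12: W B0 → L0 miss wb→B4 [D]
13: R B6 → L2 miss [-]
14: W B0 → L0 hit [D]
15: W B5 → L1 hit [D]

WB = [0, 7, 1, 4]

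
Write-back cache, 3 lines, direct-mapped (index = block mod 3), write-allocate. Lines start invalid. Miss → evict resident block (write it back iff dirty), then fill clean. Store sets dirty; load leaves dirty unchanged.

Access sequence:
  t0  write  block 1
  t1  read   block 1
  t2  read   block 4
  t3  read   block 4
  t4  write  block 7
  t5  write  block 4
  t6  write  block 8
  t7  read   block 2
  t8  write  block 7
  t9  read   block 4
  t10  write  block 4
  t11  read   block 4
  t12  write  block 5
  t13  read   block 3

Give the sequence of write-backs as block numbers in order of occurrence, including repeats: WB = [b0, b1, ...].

WB = [1, 7, 8, 4, 7]

0: W B1 -> L1 miss  d=D]
1: R B1 -> L1 hit  d=D]
2: R B4 -> L1 miss wb->B1  d=-]
3: R B4 -> L1 hit  d=-]
4: W B7 -> L1 miss  d=D]
5: W B4 -> L1 miss wb->B7  d=D]
6: W B8 -> L2 miss  d=D]
7: R B2 -> L2 miss wb->B8  d=-]
8: W B7 -> L1 miss wb->B4  d=D]
9: R B4 -> L1 miss wb->B7  d=-]
10: W B4 -> L1 hit  d=D]
11: R B4 -> L1 hit  d=D]
12: W B5 -> L2 miss  d=D]
13: R B3 -> L0 miss  d=-]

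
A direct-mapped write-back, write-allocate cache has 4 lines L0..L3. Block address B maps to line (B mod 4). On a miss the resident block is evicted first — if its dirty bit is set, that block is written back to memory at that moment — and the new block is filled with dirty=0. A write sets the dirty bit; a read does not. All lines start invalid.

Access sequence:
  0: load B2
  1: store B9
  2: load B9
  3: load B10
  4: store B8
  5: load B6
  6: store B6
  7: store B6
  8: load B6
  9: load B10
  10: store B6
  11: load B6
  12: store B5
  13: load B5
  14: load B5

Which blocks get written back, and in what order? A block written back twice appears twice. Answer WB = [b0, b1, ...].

WB = [6, 9]

0: R B2 -> L2 miss  d=-]
1: W B9 -> L1 miss  d=D]
2: R B9 -> L1 hit  d=D]
3: R B10 -> L2 miss  d=-]
4: W B8 -> L0 miss  d=D]
5: R B6 -> L2 miss  d=-]
6: W B6 -> L2 hit  d=D]
7: W B6 -> L2 hit  d=D]
8: R B6 -> L2 hit  d=D]
9: R B10 -> L2 miss wb->B6  d=-]
10: W B6 -> L2 miss  d=D]
11: R B6 -> L2 hit  d=D]
12: W B5 -> L1 miss wb->B9  d=D]
13: R B5 -> L1 hit  d=D]
14: R B5 -> L1 hit  d=D]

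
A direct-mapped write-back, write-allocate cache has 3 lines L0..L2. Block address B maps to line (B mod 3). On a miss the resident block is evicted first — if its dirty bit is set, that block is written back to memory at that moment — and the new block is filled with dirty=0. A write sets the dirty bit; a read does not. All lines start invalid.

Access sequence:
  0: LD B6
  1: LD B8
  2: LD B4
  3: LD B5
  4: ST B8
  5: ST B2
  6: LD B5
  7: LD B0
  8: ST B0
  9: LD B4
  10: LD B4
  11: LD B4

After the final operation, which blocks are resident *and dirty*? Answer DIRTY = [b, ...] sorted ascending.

0: R B6 → L0 miss [-]
1: R B8 → L2 miss [-]
2: R B4 → L1 miss [-]
3: R B5 → L2 miss [-]
4: W B8 → L2 miss [D]
5: W B2 → L2 miss wb→B8 [D]
6: R B5 → L2 miss wb→B2 [-]
7: R B0 → L0 miss [-]
8: W B0 → L0 hit [D]
9: R B4 → L1 hit [-]
10: R B4 → L1 hit [-]
11: R B4 → L1 hit [-]

DIRTY = [0]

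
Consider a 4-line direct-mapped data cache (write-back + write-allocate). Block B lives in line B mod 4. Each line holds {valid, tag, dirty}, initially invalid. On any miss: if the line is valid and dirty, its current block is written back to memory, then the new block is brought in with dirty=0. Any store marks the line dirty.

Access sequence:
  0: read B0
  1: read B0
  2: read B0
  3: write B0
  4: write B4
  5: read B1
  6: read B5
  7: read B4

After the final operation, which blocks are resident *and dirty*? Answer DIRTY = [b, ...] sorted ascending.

DIRTY = [4]

0: R B0 -> L0 miss  d=-]
1: R B0 -> L0 hit  d=-]
2: R B0 -> L0 hit  d=-]
3: W B0 -> L0 hit  d=D]
4: W B4 -> L0 miss wb->B0  d=D]
5: R B1 -> L1 miss  d=-]
6: R B5 -> L1 miss  d=-]
7: R B4 -> L0 hit  d=D]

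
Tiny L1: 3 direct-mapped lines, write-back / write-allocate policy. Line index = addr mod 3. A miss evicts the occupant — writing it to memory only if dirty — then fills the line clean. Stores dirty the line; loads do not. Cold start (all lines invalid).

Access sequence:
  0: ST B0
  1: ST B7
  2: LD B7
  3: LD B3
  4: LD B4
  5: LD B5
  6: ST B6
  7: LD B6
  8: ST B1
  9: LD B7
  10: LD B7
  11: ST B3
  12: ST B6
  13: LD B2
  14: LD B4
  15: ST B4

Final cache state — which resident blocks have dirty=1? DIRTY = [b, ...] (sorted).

0: W B0 → L0 miss [D]
1: W B7 → L1 miss [D]
2: R B7 → L1 hit [D]
3: R B3 → L0 miss wb→B0 [-]
4: R B4 → L1 miss wb→B7 [-]
5: R B5 → L2 miss [-]
6: W B6 → L0 miss [D]
7: R B6 → L0 hit [D]
8: W B1 → L1 miss [D]
9: R B7 → L1 miss wb→B1 [-]
10: R B7 → L1 hit [-]
11: W B3 → L0 miss wb→B6 [D]
12: W B6 → L0 miss wb→B3 [D]
13: R B2 → L2 miss [-]
14: R B4 → L1 miss [-]
15: W B4 → L1 hit [D]

DIRTY = [4, 6]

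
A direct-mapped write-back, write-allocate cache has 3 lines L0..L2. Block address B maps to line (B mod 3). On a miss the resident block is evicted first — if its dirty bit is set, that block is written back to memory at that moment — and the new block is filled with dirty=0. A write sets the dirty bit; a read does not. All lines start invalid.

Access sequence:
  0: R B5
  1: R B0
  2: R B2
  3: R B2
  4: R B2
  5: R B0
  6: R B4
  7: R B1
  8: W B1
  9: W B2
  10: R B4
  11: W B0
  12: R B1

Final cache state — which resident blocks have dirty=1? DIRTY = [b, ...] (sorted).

0: R B5 → L2 miss [-]
1: R B0 → L0 miss [-]
2: R B2 → L2 miss [-]
3: R B2 → L2 hit [-]
4: R B2 → L2 hit [-]
5: R B0 → L0 hit [-]
6: R B4 → L1 miss [-]
7: R B1 → L1 miss [-]
8: W B1 → L1 hit [D]
9: W B2 → L2 hit [D]
10: R B4 → L1 miss wb→B1 [-]
11: W B0 → L0 hit [D]
12: R B1 → L1 miss [-]

DIRTY = [0, 2]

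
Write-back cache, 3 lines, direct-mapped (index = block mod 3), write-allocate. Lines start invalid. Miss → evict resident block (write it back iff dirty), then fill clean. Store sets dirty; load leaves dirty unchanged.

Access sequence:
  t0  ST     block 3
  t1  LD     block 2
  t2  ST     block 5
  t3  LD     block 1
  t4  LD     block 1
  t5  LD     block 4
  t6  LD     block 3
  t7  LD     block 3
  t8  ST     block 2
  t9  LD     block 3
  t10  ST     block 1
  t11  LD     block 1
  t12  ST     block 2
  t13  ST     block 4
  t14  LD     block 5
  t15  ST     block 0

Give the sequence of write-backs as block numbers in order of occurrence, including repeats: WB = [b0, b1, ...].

WB = [5, 1, 2, 3]

0: W B3 → L0 miss [D]
1: R B2 → L2 miss [-]
2: W B5 → L2 miss [D]
3: R B1 → L1 miss [-]
4: R B1 → L1 hit [-]
5: R B4 → L1 miss [-]
6: R B3 → L0 hit [D]
7: R B3 → L0 hit [D]
8: W B2 → L2 miss wb→B5 [D]
9: R B3 → L0 hit [D]
10: W B1 → L1 miss [D]
11: R B1 → L1 hit [D]
12: W B2 → L2 hit [D]
13: W B4 → L1 miss wb→B1 [D]
14: R B5 → L2 miss wb→B2 [-]
15: W B0 → L0 miss wb→B3 [D]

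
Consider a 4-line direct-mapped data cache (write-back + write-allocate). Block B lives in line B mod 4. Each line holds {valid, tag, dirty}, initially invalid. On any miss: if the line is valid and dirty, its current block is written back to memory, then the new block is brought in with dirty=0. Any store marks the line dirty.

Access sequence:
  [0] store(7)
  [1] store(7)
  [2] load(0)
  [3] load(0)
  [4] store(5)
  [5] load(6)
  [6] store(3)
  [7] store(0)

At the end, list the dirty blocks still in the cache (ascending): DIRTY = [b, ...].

DIRTY = [0, 3, 5]

0: W B7 -> L3 miss  d=D]
1: W B7 -> L3 hit  d=D]
2: R B0 -> L0 miss  d=-]
3: R B0 -> L0 hit  d=-]
4: W B5 -> L1 miss  d=D]
5: R B6 -> L2 miss  d=-]
6: W B3 -> L3 miss wb->B7  d=D]
7: W B0 -> L0 hit  d=D]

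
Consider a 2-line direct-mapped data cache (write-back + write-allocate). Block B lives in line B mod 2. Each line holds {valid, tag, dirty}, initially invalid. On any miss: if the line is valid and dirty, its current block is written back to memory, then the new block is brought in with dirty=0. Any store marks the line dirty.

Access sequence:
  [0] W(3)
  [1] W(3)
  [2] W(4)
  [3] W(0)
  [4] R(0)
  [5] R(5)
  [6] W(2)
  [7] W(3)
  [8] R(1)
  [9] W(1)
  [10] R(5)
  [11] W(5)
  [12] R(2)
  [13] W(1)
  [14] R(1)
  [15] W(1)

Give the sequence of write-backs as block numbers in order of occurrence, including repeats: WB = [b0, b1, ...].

0: W B3 -> L1 miss  d=D]
1: W B3 -> L1 hit  d=D]
2: W B4 -> L0 miss  d=D]
3: W B0 -> L0 miss wb->B4  d=D]
4: R B0 -> L0 hit  d=D]
5: R B5 -> L1 miss wb->B3  d=-]
6: W B2 -> L0 miss wb->B0  d=D]
7: W B3 -> L1 miss  d=D]
8: R B1 -> L1 miss wb->B3  d=-]
9: W B1 -> L1 hit  d=D]
10: R B5 -> L1 miss wb->B1  d=-]
11: W B5 -> L1 hit  d=D]
12: R B2 -> L0 hit  d=D]
13: W B1 -> L1 miss wb->B5  d=D]
14: R B1 -> L1 hit  d=D]
15: W B1 -> L1 hit  d=D]

WB = [4, 3, 0, 3, 1, 5]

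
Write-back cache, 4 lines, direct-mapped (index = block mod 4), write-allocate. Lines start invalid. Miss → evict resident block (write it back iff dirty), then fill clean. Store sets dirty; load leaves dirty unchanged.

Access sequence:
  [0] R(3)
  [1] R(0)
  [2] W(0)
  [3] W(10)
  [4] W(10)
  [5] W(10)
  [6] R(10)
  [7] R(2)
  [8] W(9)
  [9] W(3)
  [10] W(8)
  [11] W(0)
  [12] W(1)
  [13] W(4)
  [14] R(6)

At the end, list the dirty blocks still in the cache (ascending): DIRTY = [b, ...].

  0 | R B3 → L3 miss [-]
  1 | R B0 → L0 miss [-]
  2 | W B0 → L0 hit [D]
  3 | W B10 → L2 miss [D]
  4 | W B10 → L2 hit [D]
  5 | W B10 → L2 hit [D]
  6 | R B10 → L2 hit [D]
  7 | R B2 → L2 miss wb→B10 [-]
  8 | W B9 → L1 miss [D]
  9 | W B3 → L3 hit [D]
  10 | W B8 → L0 miss wb→B0 [D]
  11 | W B0 → L0 miss wb→B8 [D]
  12 | W B1 → L1 miss wb→B9 [D]
  13 | W B4 → L0 miss wb→B0 [D]
  14 | R B6 → L2 miss [-]

DIRTY = [1, 3, 4]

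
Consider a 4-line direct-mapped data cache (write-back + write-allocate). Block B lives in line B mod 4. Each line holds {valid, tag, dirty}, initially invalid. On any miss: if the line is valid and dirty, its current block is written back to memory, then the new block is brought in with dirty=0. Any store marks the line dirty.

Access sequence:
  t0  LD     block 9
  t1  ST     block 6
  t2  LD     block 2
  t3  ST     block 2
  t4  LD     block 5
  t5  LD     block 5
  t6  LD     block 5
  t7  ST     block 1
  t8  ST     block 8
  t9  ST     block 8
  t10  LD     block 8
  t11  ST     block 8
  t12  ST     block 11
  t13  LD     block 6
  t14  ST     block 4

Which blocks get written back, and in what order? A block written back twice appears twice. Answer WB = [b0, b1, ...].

WB = [6, 2, 8]

  0 | R B9 → L1 miss [-]
  1 | W B6 → L2 miss [D]
  2 | R B2 → L2 miss wb→B6 [-]
  3 | W B2 → L2 hit [D]
  4 | R B5 → L1 miss [-]
  5 | R B5 → L1 hit [-]
  6 | R B5 → L1 hit [-]
  7 | W B1 → L1 miss [D]
  8 | W B8 → L0 miss [D]
  9 | W B8 → L0 hit [D]
  10 | R B8 → L0 hit [D]
  11 | W B8 → L0 hit [D]
  12 | W B11 → L3 miss [D]
  13 | R B6 → L2 miss wb→B2 [-]
  14 | W B4 → L0 miss wb→B8 [D]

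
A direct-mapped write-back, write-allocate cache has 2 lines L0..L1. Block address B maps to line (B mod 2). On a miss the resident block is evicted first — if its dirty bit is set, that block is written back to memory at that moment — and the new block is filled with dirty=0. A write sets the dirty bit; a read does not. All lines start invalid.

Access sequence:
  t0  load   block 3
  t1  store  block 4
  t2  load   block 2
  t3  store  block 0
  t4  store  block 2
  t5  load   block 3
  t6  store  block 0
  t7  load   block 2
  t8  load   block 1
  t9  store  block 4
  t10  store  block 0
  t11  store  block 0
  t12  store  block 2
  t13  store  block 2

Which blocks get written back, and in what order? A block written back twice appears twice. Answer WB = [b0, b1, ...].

WB = [4, 0, 2, 0, 4, 0]

  0 | R B3 → L1 miss [-]
  1 | W B4 → L0 miss [D]
  2 | R B2 → L0 miss wb→B4 [-]
  3 | W B0 → L0 miss [D]
  4 | W B2 → L0 miss wb→B0 [D]
  5 | R B3 → L1 hit [-]
  6 | W B0 → L0 miss wb→B2 [D]
  7 | R B2 → L0 miss wb→B0 [-]
  8 | R B1 → L1 miss [-]
  9 | W B4 → L0 miss [D]
  10 | W B0 → L0 miss wb→B4 [D]
  11 | W B0 → L0 hit [D]
  12 | W B2 → L0 miss wb→B0 [D]
  13 | W B2 → L0 hit [D]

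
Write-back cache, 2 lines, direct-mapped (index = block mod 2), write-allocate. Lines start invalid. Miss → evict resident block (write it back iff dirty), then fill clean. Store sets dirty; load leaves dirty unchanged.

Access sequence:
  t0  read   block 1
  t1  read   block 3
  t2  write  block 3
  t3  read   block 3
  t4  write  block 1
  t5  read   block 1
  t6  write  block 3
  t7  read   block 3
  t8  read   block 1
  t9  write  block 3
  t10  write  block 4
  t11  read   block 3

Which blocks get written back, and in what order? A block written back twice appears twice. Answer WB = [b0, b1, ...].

WB = [3, 1, 3]

0: R B1 -> L1 miss  d=-]
1: R B3 -> L1 miss  d=-]
2: W B3 -> L1 hit  d=D]
3: R B3 -> L1 hit  d=D]
4: W B1 -> L1 miss wb->B3  d=D]
5: R B1 -> L1 hit  d=D]
6: W B3 -> L1 miss wb->B1  d=D]
7: R B3 -> L1 hit  d=D]
8: R B1 -> L1 miss wb->B3  d=-]
9: W B3 -> L1 miss  d=D]
10: W B4 -> L0 miss  d=D]
11: R B3 -> L1 hit  d=D]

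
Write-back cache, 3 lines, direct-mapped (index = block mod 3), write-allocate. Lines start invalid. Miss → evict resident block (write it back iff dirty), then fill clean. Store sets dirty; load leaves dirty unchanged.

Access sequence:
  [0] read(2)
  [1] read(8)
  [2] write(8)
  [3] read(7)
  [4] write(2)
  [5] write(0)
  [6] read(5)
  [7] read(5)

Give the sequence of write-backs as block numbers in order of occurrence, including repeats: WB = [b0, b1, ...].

WB = [8, 2]

0: R B2 -> L2 miss  d=-]
1: R B8 -> L2 miss  d=-]
2: W B8 -> L2 hit  d=D]
3: R B7 -> L1 miss  d=-]
4: W B2 -> L2 miss wb->B8  d=D]
5: W B0 -> L0 miss  d=D]
6: R B5 -> L2 miss wb->B2  d=-]
7: R B5 -> L2 hit  d=-]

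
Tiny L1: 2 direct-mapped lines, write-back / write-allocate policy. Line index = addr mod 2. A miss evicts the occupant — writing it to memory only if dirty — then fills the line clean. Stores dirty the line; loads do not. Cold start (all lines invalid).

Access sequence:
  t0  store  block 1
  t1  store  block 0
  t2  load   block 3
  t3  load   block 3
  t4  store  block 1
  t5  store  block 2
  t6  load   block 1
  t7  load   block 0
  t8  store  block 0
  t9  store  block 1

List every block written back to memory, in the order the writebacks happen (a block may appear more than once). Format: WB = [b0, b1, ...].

WB = [1, 0, 2]

  0 | W B1 → L1 miss [D]
  1 | W B0 → L0 miss [D]
  2 | R B3 → L1 miss wb→B1 [-]
  3 | R B3 → L1 hit [-]
  4 | W B1 → L1 miss [D]
  5 | W B2 → L0 miss wb→B0 [D]
  6 | R B1 → L1 hit [D]
  7 | R B0 → L0 miss wb→B2 [-]
  8 | W B0 → L0 hit [D]
  9 | W B1 → L1 hit [D]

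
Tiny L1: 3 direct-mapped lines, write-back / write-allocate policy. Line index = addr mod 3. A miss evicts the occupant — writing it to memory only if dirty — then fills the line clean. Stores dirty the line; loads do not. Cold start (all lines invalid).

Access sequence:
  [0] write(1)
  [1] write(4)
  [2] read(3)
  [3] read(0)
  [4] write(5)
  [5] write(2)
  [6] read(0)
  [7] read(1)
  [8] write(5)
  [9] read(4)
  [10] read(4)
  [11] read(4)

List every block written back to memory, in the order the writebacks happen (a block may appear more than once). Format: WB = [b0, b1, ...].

0: W B1 → L1 miss [D]
1: W B4 → L1 miss wb→B1 [D]
2: R B3 → L0 miss [-]
3: R B0 → L0 miss [-]
4: W B5 → L2 miss [D]
5: W B2 → L2 miss wb→B5 [D]
6: R B0 → L0 hit [-]
7: R B1 → L1 miss wb→B4 [-]
8: W B5 → L2 miss wb→B2 [D]
9: R B4 → L1 miss [-]
10: R B4 → L1 hit [-]
11: R B4 → L1 hit [-]

WB = [1, 5, 4, 2]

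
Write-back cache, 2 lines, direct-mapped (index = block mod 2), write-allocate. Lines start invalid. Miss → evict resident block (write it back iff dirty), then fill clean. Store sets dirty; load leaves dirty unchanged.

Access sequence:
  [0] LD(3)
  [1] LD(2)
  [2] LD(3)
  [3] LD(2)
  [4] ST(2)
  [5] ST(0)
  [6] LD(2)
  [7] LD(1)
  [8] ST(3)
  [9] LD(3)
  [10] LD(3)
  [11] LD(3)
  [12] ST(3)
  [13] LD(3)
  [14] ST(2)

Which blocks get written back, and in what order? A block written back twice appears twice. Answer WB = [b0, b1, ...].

WB = [2, 0]

0: R B3 -> L1 miss  d=-]
1: R B2 -> L0 miss  d=-]
2: R B3 -> L1 hit  d=-]
3: R B2 -> L0 hit  d=-]
4: W B2 -> L0 hit  d=D]
5: W B0 -> L0 miss wb->B2  d=D]
6: R B2 -> L0 miss wb->B0  d=-]
7: R B1 -> L1 miss  d=-]
8: W B3 -> L1 miss  d=D]
9: R B3 -> L1 hit  d=D]
10: R B3 -> L1 hit  d=D]
11: R B3 -> L1 hit  d=D]
12: W B3 -> L1 hit  d=D]
13: R B3 -> L1 hit  d=D]
14: W B2 -> L0 hit  d=D]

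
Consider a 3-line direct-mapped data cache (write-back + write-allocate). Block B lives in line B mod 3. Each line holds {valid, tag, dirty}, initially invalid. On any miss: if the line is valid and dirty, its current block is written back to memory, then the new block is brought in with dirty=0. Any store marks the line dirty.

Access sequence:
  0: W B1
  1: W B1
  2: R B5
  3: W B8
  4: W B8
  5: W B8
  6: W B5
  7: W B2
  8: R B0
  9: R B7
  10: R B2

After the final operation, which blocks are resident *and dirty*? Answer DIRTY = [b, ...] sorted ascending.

DIRTY = [2]

0: W B1 -> L1 miss  d=D]
1: W B1 -> L1 hit  d=D]
2: R B5 -> L2 miss  d=-]
3: W B8 -> L2 miss  d=D]
4: W B8 -> L2 hit  d=D]
5: W B8 -> L2 hit  d=D]
6: W B5 -> L2 miss wb->B8  d=D]
7: W B2 -> L2 miss wb->B5  d=D]
8: R B0 -> L0 miss  d=-]
9: R B7 -> L1 miss wb->B1  d=-]
10: R B2 -> L2 hit  d=D]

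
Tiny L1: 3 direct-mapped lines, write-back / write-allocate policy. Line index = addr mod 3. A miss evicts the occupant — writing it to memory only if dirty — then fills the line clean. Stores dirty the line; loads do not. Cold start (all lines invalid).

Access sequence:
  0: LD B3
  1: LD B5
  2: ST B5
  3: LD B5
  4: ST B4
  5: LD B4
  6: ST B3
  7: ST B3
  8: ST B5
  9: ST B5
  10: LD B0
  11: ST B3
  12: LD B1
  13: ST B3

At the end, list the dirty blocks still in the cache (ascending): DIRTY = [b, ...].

DIRTY = [3, 5]

0: R B3 → L0 miss [-]
1: R B5 → L2 miss [-]
2: W B5 → L2 hit [D]
3: R B5 → L2 hit [D]
4: W B4 → L1 miss [D]
5: R B4 → L1 hit [D]
6: W B3 → L0 hit [D]
7: W B3 → L0 hit [D]
8: W B5 → L2 hit [D]
9: W B5 → L2 hit [D]
10: R B0 → L0 miss wb→B3 [-]
11: W B3 → L0 miss [D]
12: R B1 → L1 miss wb→B4 [-]
13: W B3 → L0 hit [D]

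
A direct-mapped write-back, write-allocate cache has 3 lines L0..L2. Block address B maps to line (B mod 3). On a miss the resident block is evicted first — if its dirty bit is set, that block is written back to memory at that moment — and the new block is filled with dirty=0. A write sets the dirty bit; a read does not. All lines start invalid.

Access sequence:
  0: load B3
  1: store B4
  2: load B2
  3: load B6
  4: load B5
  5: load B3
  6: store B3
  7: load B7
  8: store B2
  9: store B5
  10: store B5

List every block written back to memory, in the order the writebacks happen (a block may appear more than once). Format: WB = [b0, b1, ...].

  0 | R B3 → L0 miss [-]
  1 | W B4 → L1 miss [D]
  2 | R B2 → L2 miss [-]
  3 | R B6 → L0 miss [-]
  4 | R B5 → L2 miss [-]
  5 | R B3 → L0 miss [-]
  6 | W B3 → L0 hit [D]
  7 | R B7 → L1 miss wb→B4 [-]
  8 | W B2 → L2 miss [D]
  9 | W B5 → L2 miss wb→B2 [D]
  10 | W B5 → L2 hit [D]

WB = [4, 2]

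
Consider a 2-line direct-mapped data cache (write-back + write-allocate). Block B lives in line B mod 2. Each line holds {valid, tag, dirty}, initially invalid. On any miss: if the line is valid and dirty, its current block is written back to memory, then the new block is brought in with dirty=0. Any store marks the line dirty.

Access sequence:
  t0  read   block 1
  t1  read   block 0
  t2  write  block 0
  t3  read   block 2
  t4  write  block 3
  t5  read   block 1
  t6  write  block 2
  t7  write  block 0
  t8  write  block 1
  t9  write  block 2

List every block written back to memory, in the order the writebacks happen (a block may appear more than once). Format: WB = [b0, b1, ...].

WB = [0, 3, 2, 0]

0: R B1 → L1 miss [-]
1: R B0 → L0 miss [-]
2: W B0 → L0 hit [D]
3: R B2 → L0 miss wb→B0 [-]
4: W B3 → L1 miss [D]
5: R B1 → L1 miss wb→B3 [-]
6: W B2 → L0 hit [D]
7: W B0 → L0 miss wb→B2 [D]
8: W B1 → L1 hit [D]
9: W B2 → L0 miss wb→B0 [D]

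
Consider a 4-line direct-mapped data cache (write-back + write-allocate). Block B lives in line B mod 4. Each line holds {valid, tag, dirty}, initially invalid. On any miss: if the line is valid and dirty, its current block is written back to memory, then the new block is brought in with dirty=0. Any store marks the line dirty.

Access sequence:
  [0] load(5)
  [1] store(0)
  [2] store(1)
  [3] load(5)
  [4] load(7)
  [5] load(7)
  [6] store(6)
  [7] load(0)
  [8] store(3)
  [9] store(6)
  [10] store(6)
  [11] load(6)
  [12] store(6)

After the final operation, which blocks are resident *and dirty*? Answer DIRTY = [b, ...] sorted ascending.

DIRTY = [0, 3, 6]

0: R B5 → L1 miss [-]
1: W B0 → L0 miss [D]
2: W B1 → L1 miss [D]
3: R B5 → L1 miss wb→B1 [-]
4: R B7 → L3 miss [-]
5: R B7 → L3 hit [-]
6: W B6 → L2 miss [D]
7: R B0 → L0 hit [D]
8: W B3 → L3 miss [D]
9: W B6 → L2 hit [D]
10: W B6 → L2 hit [D]
11: R B6 → L2 hit [D]
12: W B6 → L2 hit [D]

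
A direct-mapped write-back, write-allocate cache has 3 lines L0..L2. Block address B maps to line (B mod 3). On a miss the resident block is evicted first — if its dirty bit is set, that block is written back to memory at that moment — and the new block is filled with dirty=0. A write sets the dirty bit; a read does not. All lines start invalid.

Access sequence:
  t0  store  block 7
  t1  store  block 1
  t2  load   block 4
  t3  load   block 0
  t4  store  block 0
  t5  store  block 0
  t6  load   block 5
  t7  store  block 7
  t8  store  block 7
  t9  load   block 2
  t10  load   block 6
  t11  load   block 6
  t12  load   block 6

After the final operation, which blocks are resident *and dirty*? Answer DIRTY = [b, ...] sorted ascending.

DIRTY = [7]

0: W B7 → L1 miss [D]
1: W B1 → L1 miss wb→B7 [D]
2: R B4 → L1 miss wb→B1 [-]
3: R B0 → L0 miss [-]
4: W B0 → L0 hit [D]
5: W B0 → L0 hit [D]
6: R B5 → L2 miss [-]
7: W B7 → L1 miss [D]
8: W B7 → L1 hit [D]
9: R B2 → L2 miss [-]
10: R B6 → L0 miss wb→B0 [-]
11: R B6 → L0 hit [-]
12: R B6 → L0 hit [-]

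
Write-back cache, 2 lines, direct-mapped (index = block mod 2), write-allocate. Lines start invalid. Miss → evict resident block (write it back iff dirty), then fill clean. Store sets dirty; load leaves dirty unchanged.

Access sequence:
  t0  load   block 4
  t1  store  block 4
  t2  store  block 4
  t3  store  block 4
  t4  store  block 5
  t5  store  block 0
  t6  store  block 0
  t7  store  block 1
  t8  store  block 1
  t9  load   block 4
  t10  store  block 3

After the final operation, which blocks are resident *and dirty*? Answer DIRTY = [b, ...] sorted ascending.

DIRTY = [3]

0: R B4 → L0 miss [-]
1: W B4 → L0 hit [D]
2: W B4 → L0 hit [D]
3: W B4 → L0 hit [D]
4: W B5 → L1 miss [D]
5: W B0 → L0 miss wb→B4 [D]
6: W B0 → L0 hit [D]
7: W B1 → L1 miss wb→B5 [D]
8: W B1 → L1 hit [D]
9: R B4 → L0 miss wb→B0 [-]
10: W B3 → L1 miss wb→B1 [D]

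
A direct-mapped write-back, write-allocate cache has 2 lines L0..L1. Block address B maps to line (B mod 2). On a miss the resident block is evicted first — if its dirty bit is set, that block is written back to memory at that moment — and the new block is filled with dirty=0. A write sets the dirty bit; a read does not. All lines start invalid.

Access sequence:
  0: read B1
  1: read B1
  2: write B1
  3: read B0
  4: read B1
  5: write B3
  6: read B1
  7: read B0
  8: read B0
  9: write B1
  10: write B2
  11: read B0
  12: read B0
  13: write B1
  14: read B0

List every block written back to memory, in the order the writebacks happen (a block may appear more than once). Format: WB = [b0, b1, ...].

WB = [1, 3, 2]

  0 | R B1 → L1 miss [-]
  1 | R B1 → L1 hit [-]
  2 | W B1 → L1 hit [D]
  3 | R B0 → L0 miss [-]
  4 | R B1 → L1 hit [D]
  5 | W B3 → L1 miss wb→B1 [D]
  6 | R B1 → L1 miss wb→B3 [-]
  7 | R B0 → L0 hit [-]
  8 | R B0 → L0 hit [-]
  9 | W B1 → L1 hit [D]
  10 | W B2 → L0 miss [D]
  11 | R B0 → L0 miss wb→B2 [-]
  12 | R B0 → L0 hit [-]
  13 | W B1 → L1 hit [D]
  14 | R B0 → L0 hit [-]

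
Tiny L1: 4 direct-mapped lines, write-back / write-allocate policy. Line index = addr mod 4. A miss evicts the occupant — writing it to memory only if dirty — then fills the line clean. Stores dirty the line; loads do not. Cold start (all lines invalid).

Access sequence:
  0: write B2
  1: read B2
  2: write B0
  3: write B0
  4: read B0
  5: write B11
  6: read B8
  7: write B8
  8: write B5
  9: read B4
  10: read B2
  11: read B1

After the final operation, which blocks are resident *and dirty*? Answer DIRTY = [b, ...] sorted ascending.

  0 | W B2 → L2 miss [D]
  1 | R B2 → L2 hit [D]
  2 | W B0 → L0 miss [D]
  3 | W B0 → L0 hit [D]
  4 | R B0 → L0 hit [D]
  5 | W B11 → L3 miss [D]
  6 | R B8 → L0 miss wb→B0 [-]
  7 | W B8 → L0 hit [D]
  8 | W B5 → L1 miss [D]
  9 | R B4 → L0 miss wb→B8 [-]
  10 | R B2 → L2 hit [D]
  11 | R B1 → L1 miss wb→B5 [-]

DIRTY = [2, 11]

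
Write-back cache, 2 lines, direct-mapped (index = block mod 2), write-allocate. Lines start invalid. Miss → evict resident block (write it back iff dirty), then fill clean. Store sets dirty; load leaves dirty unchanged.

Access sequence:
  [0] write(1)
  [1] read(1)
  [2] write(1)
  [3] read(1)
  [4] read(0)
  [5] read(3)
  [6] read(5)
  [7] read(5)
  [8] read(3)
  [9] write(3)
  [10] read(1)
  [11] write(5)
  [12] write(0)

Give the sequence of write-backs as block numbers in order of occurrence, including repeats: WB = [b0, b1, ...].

  0 | W B1 → L1 miss [D]
  1 | R B1 → L1 hit [D]
  2 | W B1 → L1 hit [D]
  3 | R B1 → L1 hit [D]
  4 | R B0 → L0 miss [-]
  5 | R B3 → L1 miss wb→B1 [-]
  6 | R B5 → L1 miss [-]
  7 | R B5 → L1 hit [-]
  8 | R B3 → L1 miss [-]
  9 | W B3 → L1 hit [D]
  10 | R B1 → L1 miss wb→B3 [-]
  11 | W B5 → L1 miss [D]
  12 | W B0 → L0 hit [D]

WB = [1, 3]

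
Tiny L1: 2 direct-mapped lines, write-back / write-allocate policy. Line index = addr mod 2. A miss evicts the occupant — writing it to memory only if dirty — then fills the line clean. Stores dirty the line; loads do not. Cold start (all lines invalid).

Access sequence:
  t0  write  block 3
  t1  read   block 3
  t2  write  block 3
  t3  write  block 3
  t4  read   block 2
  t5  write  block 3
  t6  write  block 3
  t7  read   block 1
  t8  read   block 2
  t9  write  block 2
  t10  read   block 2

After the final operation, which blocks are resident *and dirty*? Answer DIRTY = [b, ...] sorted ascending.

0: W B3 → L1 miss [D]
1: R B3 → L1 hit [D]
2: W B3 → L1 hit [D]
3: W B3 → L1 hit [D]
4: R B2 → L0 miss [-]
5: W B3 → L1 hit [D]
6: W B3 → L1 hit [D]
7: R B1 → L1 miss wb→B3 [-]
8: R B2 → L0 hit [-]
9: W B2 → L0 hit [D]
10: R B2 → L0 hit [D]

DIRTY = [2]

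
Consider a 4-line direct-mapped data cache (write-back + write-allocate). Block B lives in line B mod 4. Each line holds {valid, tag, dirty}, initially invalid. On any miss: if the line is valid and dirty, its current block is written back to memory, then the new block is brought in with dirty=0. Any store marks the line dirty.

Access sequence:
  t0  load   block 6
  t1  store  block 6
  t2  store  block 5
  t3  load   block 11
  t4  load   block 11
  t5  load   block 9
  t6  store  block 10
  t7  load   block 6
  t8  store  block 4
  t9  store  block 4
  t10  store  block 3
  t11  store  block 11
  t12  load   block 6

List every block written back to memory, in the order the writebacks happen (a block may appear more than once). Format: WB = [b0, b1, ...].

0: R B6 → L2 miss [-]
1: W B6 → L2 hit [D]
2: W B5 → L1 miss [D]
3: R B11 → L3 miss [-]
4: R B11 → L3 hit [-]
5: R B9 → L1 miss wb→B5 [-]
6: W B10 → L2 miss wb→B6 [D]
7: R B6 → L2 miss wb→B10 [-]
8: W B4 → L0 miss [D]
9: W B4 → L0 hit [D]
10: W B3 → L3 miss [D]
11: W B11 → L3 miss wb→B3 [D]
12: R B6 → L2 hit [-]

WB = [5, 6, 10, 3]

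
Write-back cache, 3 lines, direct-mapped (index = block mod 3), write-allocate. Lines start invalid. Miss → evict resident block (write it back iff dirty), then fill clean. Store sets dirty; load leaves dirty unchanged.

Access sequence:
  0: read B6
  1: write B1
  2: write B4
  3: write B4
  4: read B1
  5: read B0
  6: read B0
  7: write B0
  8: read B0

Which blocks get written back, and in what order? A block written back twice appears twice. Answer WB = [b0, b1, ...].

  0 | R B6 → L0 miss [-]
  1 | W B1 → L1 miss [D]
  2 | W B4 → L1 miss wb→B1 [D]
  3 | W B4 → L1 hit [D]
  4 | R B1 → L1 miss wb→B4 [-]
  5 | R B0 → L0 miss [-]
  6 | R B0 → L0 hit [-]
  7 | W B0 → L0 hit [D]
  8 | R B0 → L0 hit [D]

WB = [1, 4]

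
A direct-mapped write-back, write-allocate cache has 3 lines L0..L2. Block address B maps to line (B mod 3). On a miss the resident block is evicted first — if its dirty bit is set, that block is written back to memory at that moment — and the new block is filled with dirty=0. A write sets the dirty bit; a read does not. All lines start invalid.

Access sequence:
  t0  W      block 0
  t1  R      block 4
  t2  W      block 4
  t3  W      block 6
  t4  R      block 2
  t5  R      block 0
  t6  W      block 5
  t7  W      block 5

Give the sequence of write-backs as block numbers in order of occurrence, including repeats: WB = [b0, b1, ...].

WB = [0, 6]

  0 | W B0 → L0 miss [D]
  1 | R B4 → L1 miss [-]
  2 | W B4 → L1 hit [D]
  3 | W B6 → L0 miss wb→B0 [D]
  4 | R B2 → L2 miss [-]
  5 | R B0 → L0 miss wb→B6 [-]
  6 | W B5 → L2 miss [D]
  7 | W B5 → L2 hit [D]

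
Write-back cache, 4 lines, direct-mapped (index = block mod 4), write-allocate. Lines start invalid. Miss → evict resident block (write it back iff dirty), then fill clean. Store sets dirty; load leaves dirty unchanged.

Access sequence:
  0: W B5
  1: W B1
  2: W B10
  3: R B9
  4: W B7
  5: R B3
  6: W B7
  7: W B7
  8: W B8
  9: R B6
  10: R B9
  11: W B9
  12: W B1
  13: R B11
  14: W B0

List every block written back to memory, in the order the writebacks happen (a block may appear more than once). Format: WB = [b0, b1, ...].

WB = [5, 1, 7, 10, 9, 7, 8]

0: W B5 → L1 miss [D]
1: W B1 → L1 miss wb→B5 [D]
2: W B10 → L2 miss [D]
3: R B9 → L1 miss wb→B1 [-]
4: W B7 → L3 miss [D]
5: R B3 → L3 miss wb→B7 [-]
6: W B7 → L3 miss [D]
7: W B7 → L3 hit [D]
8: W B8 → L0 miss [D]
9: R B6 → L2 miss wb→B10 [-]
10: R B9 → L1 hit [-]
11: W B9 → L1 hit [D]
12: W B1 → L1 miss wb→B9 [D]
13: R B11 → L3 miss wb→B7 [-]
14: W B0 → L0 miss wb→B8 [D]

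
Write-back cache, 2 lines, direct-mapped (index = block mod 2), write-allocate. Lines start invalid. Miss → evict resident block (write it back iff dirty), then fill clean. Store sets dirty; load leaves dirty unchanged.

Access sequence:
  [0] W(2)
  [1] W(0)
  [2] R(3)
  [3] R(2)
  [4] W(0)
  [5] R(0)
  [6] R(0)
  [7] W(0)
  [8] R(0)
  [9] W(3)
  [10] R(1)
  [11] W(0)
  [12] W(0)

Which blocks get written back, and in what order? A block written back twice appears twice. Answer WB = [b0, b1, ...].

WB = [2, 0, 3]

0: W B2 -> L0 miss  d=D]
1: W B0 -> L0 miss wb->B2  d=D]
2: R B3 -> L1 miss  d=-]
3: R B2 -> L0 miss wb->B0  d=-]
4: W B0 -> L0 miss  d=D]
5: R B0 -> L0 hit  d=D]
6: R B0 -> L0 hit  d=D]
7: W B0 -> L0 hit  d=D]
8: R B0 -> L0 hit  d=D]
9: W B3 -> L1 hit  d=D]
10: R B1 -> L1 miss wb->B3  d=-]
11: W B0 -> L0 hit  d=D]
12: W B0 -> L0 hit  d=D]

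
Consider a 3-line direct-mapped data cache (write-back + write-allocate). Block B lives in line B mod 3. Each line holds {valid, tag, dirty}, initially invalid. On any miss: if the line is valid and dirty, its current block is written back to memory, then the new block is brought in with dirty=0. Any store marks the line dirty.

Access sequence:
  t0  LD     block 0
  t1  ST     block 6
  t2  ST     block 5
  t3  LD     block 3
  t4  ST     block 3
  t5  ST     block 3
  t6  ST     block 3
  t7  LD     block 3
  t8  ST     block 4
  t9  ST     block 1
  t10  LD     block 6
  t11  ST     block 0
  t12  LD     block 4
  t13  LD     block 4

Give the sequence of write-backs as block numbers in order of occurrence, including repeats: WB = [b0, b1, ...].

WB = [6, 4, 3, 1]

0: R B0 → L0 miss [-]
1: W B6 → L0 miss [D]
2: W B5 → L2 miss [D]
3: R B3 → L0 miss wb→B6 [-]
4: W B3 → L0 hit [D]
5: W B3 → L0 hit [D]
6: W B3 → L0 hit [D]
7: R B3 → L0 hit [D]
8: W B4 → L1 miss [D]
9: W B1 → L1 miss wb→B4 [D]
10: R B6 → L0 miss wb→B3 [-]
11: W B0 → L0 miss [D]
12: R B4 → L1 miss wb→B1 [-]
13: R B4 → L1 hit [-]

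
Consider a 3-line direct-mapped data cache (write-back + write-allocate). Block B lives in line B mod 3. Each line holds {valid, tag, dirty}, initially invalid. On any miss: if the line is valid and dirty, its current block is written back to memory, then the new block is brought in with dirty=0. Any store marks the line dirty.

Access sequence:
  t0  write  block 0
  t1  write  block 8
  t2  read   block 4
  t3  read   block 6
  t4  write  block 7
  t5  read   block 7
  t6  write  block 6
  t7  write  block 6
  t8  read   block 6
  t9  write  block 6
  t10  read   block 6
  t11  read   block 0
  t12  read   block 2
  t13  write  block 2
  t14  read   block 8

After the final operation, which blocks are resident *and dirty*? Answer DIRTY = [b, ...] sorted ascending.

DIRTY = [7]

  0 | W B0 → L0 miss [D]
  1 | W B8 → L2 miss [D]
  2 | R B4 → L1 miss [-]
  3 | R B6 → L0 miss wb→B0 [-]
  4 | W B7 → L1 miss [D]
  5 | R B7 → L1 hit [D]
  6 | W B6 → L0 hit [D]
  7 | W B6 → L0 hit [D]
  8 | R B6 → L0 hit [D]
  9 | W B6 → L0 hit [D]
  10 | R B6 → L0 hit [D]
  11 | R B0 → L0 miss wb→B6 [-]
  12 | R B2 → L2 miss wb→B8 [-]
  13 | W B2 → L2 hit [D]
  14 | R B8 → L2 miss wb→B2 [-]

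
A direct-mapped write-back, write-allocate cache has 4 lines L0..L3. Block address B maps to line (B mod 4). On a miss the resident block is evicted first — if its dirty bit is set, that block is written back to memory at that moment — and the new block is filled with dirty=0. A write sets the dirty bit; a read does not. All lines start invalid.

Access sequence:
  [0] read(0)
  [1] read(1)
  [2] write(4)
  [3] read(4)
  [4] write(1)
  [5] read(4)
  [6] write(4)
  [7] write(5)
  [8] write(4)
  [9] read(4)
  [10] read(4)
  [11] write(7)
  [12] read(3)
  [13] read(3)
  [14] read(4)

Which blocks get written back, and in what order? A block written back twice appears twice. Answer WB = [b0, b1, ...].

WB = [1, 7]

0: R B0 -> L0 miss  d=-]
1: R B1 -> L1 miss  d=-]
2: W B4 -> L0 miss  d=D]
3: R B4 -> L0 hit  d=D]
4: W B1 -> L1 hit  d=D]
5: R B4 -> L0 hit  d=D]
6: W B4 -> L0 hit  d=D]
7: W B5 -> L1 miss wb->B1  d=D]
8: W B4 -> L0 hit  d=D]
9: R B4 -> L0 hit  d=D]
10: R B4 -> L0 hit  d=D]
11: W B7 -> L3 miss  d=D]
12: R B3 -> L3 miss wb->B7  d=-]
13: R B3 -> L3 hit  d=-]
14: R B4 -> L0 hit  d=D]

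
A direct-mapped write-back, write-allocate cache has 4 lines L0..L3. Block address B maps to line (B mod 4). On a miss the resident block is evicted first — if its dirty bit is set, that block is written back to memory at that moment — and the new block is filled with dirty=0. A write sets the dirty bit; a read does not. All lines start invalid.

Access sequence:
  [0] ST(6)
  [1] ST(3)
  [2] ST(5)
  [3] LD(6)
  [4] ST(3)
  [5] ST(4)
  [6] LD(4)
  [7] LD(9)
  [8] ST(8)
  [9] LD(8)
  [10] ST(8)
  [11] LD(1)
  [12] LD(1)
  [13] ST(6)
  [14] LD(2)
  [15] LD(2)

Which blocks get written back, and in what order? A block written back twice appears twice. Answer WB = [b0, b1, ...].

WB = [5, 4, 6]

  0 | W B6 → L2 miss [D]
  1 | W B3 → L3 miss [D]
  2 | W B5 → L1 miss [D]
  3 | R B6 → L2 hit [D]
  4 | W B3 → L3 hit [D]
  5 | W B4 → L0 miss [D]
  6 | R B4 → L0 hit [D]
  7 | R B9 → L1 miss wb→B5 [-]
  8 | W B8 → L0 miss wb→B4 [D]
  9 | R B8 → L0 hit [D]
  10 | W B8 → L0 hit [D]
  11 | R B1 → L1 miss [-]
  12 | R B1 → L1 hit [-]
  13 | W B6 → L2 hit [D]
  14 | R B2 → L2 miss wb→B6 [-]
  15 | R B2 → L2 hit [-]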